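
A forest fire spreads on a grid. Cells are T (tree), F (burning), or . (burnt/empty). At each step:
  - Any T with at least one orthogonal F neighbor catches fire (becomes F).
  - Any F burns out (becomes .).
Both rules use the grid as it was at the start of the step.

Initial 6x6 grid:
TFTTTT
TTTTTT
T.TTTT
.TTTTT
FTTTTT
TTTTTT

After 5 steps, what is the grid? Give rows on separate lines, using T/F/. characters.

Step 1: 5 trees catch fire, 2 burn out
  F.FTTT
  TFTTTT
  T.TTTT
  .TTTTT
  .FTTTT
  FTTTTT
Step 2: 6 trees catch fire, 5 burn out
  ...FTT
  F.FTTT
  T.TTTT
  .FTTTT
  ..FTTT
  .FTTTT
Step 3: 7 trees catch fire, 6 burn out
  ....FT
  ...FTT
  F.FTTT
  ..FTTT
  ...FTT
  ..FTTT
Step 4: 6 trees catch fire, 7 burn out
  .....F
  ....FT
  ...FTT
  ...FTT
  ....FT
  ...FTT
Step 5: 5 trees catch fire, 6 burn out
  ......
  .....F
  ....FT
  ....FT
  .....F
  ....FT

......
.....F
....FT
....FT
.....F
....FT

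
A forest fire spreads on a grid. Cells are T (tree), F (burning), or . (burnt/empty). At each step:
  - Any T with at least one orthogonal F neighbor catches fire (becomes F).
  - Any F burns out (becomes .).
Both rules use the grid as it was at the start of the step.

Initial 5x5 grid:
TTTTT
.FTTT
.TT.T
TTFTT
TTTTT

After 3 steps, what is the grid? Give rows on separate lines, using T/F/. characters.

Step 1: 7 trees catch fire, 2 burn out
  TFTTT
  ..FTT
  .FF.T
  TF.FT
  TTFTT
Step 2: 7 trees catch fire, 7 burn out
  F.FTT
  ...FT
  ....T
  F...F
  TF.FT
Step 3: 5 trees catch fire, 7 burn out
  ...FT
  ....F
  ....F
  .....
  F...F

...FT
....F
....F
.....
F...F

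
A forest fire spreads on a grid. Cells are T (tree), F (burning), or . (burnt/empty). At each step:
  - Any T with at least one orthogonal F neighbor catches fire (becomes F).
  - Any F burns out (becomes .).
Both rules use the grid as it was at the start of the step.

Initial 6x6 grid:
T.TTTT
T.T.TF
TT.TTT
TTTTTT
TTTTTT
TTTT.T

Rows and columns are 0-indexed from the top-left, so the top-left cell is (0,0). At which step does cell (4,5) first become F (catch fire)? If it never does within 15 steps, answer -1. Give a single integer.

Step 1: cell (4,5)='T' (+3 fires, +1 burnt)
Step 2: cell (4,5)='T' (+3 fires, +3 burnt)
Step 3: cell (4,5)='F' (+4 fires, +3 burnt)
  -> target ignites at step 3
Step 4: cell (4,5)='.' (+4 fires, +4 burnt)
Step 5: cell (4,5)='.' (+3 fires, +4 burnt)
Step 6: cell (4,5)='.' (+3 fires, +3 burnt)
Step 7: cell (4,5)='.' (+4 fires, +3 burnt)
Step 8: cell (4,5)='.' (+3 fires, +4 burnt)
Step 9: cell (4,5)='.' (+2 fires, +3 burnt)
Step 10: cell (4,5)='.' (+1 fires, +2 burnt)
Step 11: cell (4,5)='.' (+0 fires, +1 burnt)
  fire out at step 11

3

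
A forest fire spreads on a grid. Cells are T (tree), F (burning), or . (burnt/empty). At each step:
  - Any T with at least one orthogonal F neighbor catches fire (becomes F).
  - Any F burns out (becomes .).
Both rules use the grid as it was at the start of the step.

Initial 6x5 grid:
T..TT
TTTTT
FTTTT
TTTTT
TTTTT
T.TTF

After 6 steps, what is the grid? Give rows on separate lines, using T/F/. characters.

Step 1: 5 trees catch fire, 2 burn out
  T..TT
  FTTTT
  .FTTT
  FTTTT
  TTTTF
  T.TF.
Step 2: 8 trees catch fire, 5 burn out
  F..TT
  .FTTT
  ..FTT
  .FTTF
  FTTF.
  T.F..
Step 3: 8 trees catch fire, 8 burn out
  ...TT
  ..FTT
  ...FF
  ..FF.
  .FF..
  F....
Step 4: 2 trees catch fire, 8 burn out
  ...TT
  ...FF
  .....
  .....
  .....
  .....
Step 5: 2 trees catch fire, 2 burn out
  ...FF
  .....
  .....
  .....
  .....
  .....
Step 6: 0 trees catch fire, 2 burn out
  .....
  .....
  .....
  .....
  .....
  .....

.....
.....
.....
.....
.....
.....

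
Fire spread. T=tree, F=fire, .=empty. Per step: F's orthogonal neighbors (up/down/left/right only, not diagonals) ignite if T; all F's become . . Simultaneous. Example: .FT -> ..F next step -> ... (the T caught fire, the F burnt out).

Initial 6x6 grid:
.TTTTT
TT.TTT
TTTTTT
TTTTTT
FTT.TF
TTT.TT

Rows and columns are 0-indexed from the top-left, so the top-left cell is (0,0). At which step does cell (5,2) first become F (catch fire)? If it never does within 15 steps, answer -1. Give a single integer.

Step 1: cell (5,2)='T' (+6 fires, +2 burnt)
Step 2: cell (5,2)='T' (+7 fires, +6 burnt)
Step 3: cell (5,2)='F' (+7 fires, +7 burnt)
  -> target ignites at step 3
Step 4: cell (5,2)='.' (+5 fires, +7 burnt)
Step 5: cell (5,2)='.' (+3 fires, +5 burnt)
Step 6: cell (5,2)='.' (+2 fires, +3 burnt)
Step 7: cell (5,2)='.' (+0 fires, +2 burnt)
  fire out at step 7

3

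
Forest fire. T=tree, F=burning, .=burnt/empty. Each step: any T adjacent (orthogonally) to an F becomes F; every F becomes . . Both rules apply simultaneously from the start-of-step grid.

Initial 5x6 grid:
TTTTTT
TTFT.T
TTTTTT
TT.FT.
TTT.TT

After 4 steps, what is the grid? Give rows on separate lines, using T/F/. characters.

Step 1: 6 trees catch fire, 2 burn out
  TTFTTT
  TF.F.T
  TTFFTT
  TT..F.
  TTT.TT
Step 2: 6 trees catch fire, 6 burn out
  TF.FTT
  F....T
  TF..FT
  TT....
  TTT.FT
Step 3: 6 trees catch fire, 6 burn out
  F...FT
  .....T
  F....F
  TF....
  TTT..F
Step 4: 4 trees catch fire, 6 burn out
  .....F
  .....F
  ......
  F.....
  TFT...

.....F
.....F
......
F.....
TFT...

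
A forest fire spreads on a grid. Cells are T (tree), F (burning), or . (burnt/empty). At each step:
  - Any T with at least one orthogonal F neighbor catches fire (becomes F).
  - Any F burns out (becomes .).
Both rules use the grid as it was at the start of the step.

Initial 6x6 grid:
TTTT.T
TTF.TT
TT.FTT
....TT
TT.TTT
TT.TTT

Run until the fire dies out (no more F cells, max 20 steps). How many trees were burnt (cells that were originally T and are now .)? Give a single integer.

Answer: 21

Derivation:
Step 1: +3 fires, +2 burnt (F count now 3)
Step 2: +7 fires, +3 burnt (F count now 7)
Step 3: +5 fires, +7 burnt (F count now 5)
Step 4: +4 fires, +5 burnt (F count now 4)
Step 5: +2 fires, +4 burnt (F count now 2)
Step 6: +0 fires, +2 burnt (F count now 0)
Fire out after step 6
Initially T: 25, now '.': 32
Total burnt (originally-T cells now '.'): 21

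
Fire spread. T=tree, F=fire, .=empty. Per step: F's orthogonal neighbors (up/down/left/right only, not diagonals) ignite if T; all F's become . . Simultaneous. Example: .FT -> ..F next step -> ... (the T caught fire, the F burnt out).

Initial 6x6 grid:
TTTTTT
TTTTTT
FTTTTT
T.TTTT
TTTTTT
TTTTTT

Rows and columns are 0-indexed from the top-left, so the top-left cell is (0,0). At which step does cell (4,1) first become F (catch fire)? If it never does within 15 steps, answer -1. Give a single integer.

Step 1: cell (4,1)='T' (+3 fires, +1 burnt)
Step 2: cell (4,1)='T' (+4 fires, +3 burnt)
Step 3: cell (4,1)='F' (+6 fires, +4 burnt)
  -> target ignites at step 3
Step 4: cell (4,1)='.' (+6 fires, +6 burnt)
Step 5: cell (4,1)='.' (+6 fires, +6 burnt)
Step 6: cell (4,1)='.' (+5 fires, +6 burnt)
Step 7: cell (4,1)='.' (+3 fires, +5 burnt)
Step 8: cell (4,1)='.' (+1 fires, +3 burnt)
Step 9: cell (4,1)='.' (+0 fires, +1 burnt)
  fire out at step 9

3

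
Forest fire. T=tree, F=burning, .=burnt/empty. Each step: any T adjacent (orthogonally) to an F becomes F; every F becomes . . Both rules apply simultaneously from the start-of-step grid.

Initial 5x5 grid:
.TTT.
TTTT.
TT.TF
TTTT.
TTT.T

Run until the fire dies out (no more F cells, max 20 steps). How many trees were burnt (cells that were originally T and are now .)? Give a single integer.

Step 1: +1 fires, +1 burnt (F count now 1)
Step 2: +2 fires, +1 burnt (F count now 2)
Step 3: +3 fires, +2 burnt (F count now 3)
Step 4: +4 fires, +3 burnt (F count now 4)
Step 5: +5 fires, +4 burnt (F count now 5)
Step 6: +2 fires, +5 burnt (F count now 2)
Step 7: +0 fires, +2 burnt (F count now 0)
Fire out after step 7
Initially T: 18, now '.': 24
Total burnt (originally-T cells now '.'): 17

Answer: 17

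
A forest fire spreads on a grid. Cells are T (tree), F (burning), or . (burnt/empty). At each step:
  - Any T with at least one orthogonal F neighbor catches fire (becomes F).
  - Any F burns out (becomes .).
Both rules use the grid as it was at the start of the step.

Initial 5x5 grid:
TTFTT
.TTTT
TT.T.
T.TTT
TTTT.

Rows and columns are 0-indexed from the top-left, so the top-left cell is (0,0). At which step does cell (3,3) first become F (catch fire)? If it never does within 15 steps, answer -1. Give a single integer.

Step 1: cell (3,3)='T' (+3 fires, +1 burnt)
Step 2: cell (3,3)='T' (+4 fires, +3 burnt)
Step 3: cell (3,3)='T' (+3 fires, +4 burnt)
Step 4: cell (3,3)='F' (+2 fires, +3 burnt)
  -> target ignites at step 4
Step 5: cell (3,3)='.' (+4 fires, +2 burnt)
Step 6: cell (3,3)='.' (+2 fires, +4 burnt)
Step 7: cell (3,3)='.' (+1 fires, +2 burnt)
Step 8: cell (3,3)='.' (+0 fires, +1 burnt)
  fire out at step 8

4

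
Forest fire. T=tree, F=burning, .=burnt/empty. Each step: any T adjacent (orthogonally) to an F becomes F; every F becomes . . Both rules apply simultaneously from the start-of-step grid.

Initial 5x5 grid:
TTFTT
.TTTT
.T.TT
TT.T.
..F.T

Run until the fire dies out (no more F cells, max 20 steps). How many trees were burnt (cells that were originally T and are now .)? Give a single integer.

Step 1: +3 fires, +2 burnt (F count now 3)
Step 2: +4 fires, +3 burnt (F count now 4)
Step 3: +3 fires, +4 burnt (F count now 3)
Step 4: +3 fires, +3 burnt (F count now 3)
Step 5: +1 fires, +3 burnt (F count now 1)
Step 6: +0 fires, +1 burnt (F count now 0)
Fire out after step 6
Initially T: 15, now '.': 24
Total burnt (originally-T cells now '.'): 14

Answer: 14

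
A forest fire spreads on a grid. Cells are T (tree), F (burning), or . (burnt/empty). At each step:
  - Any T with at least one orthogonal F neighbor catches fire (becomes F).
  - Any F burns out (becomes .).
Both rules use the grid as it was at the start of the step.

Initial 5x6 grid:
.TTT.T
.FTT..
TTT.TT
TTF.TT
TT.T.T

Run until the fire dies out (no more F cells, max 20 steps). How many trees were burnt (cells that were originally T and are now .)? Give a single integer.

Step 1: +5 fires, +2 burnt (F count now 5)
Step 2: +5 fires, +5 burnt (F count now 5)
Step 3: +2 fires, +5 burnt (F count now 2)
Step 4: +0 fires, +2 burnt (F count now 0)
Fire out after step 4
Initially T: 19, now '.': 23
Total burnt (originally-T cells now '.'): 12

Answer: 12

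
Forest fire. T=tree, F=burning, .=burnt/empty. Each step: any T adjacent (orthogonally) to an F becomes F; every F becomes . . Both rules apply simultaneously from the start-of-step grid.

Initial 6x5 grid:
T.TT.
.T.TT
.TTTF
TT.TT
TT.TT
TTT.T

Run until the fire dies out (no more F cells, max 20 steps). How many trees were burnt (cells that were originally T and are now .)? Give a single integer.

Answer: 20

Derivation:
Step 1: +3 fires, +1 burnt (F count now 3)
Step 2: +4 fires, +3 burnt (F count now 4)
Step 3: +4 fires, +4 burnt (F count now 4)
Step 4: +3 fires, +4 burnt (F count now 3)
Step 5: +2 fires, +3 burnt (F count now 2)
Step 6: +2 fires, +2 burnt (F count now 2)
Step 7: +2 fires, +2 burnt (F count now 2)
Step 8: +0 fires, +2 burnt (F count now 0)
Fire out after step 8
Initially T: 21, now '.': 29
Total burnt (originally-T cells now '.'): 20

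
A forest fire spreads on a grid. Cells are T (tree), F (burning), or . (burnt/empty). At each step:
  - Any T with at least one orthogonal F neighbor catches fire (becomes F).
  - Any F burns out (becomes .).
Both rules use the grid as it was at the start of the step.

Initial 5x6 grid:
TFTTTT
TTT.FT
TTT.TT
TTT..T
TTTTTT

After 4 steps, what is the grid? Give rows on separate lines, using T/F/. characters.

Step 1: 6 trees catch fire, 2 burn out
  F.FTFT
  TFT..F
  TTT.FT
  TTT..T
  TTTTTT
Step 2: 6 trees catch fire, 6 burn out
  ...F.F
  F.F...
  TFT..F
  TTT..T
  TTTTTT
Step 3: 4 trees catch fire, 6 burn out
  ......
  ......
  F.F...
  TFT..F
  TTTTTT
Step 4: 4 trees catch fire, 4 burn out
  ......
  ......
  ......
  F.F...
  TFTTTF

......
......
......
F.F...
TFTTTF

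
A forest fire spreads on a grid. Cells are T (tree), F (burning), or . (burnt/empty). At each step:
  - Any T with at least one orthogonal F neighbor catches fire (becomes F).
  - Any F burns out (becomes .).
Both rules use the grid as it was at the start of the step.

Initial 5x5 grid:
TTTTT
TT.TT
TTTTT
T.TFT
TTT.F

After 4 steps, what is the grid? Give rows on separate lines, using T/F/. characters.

Step 1: 3 trees catch fire, 2 burn out
  TTTTT
  TT.TT
  TTTFT
  T.F.F
  TTT..
Step 2: 4 trees catch fire, 3 burn out
  TTTTT
  TT.FT
  TTF.F
  T....
  TTF..
Step 3: 4 trees catch fire, 4 burn out
  TTTFT
  TT..F
  TF...
  T....
  TF...
Step 4: 5 trees catch fire, 4 burn out
  TTF.F
  TF...
  F....
  T....
  F....

TTF.F
TF...
F....
T....
F....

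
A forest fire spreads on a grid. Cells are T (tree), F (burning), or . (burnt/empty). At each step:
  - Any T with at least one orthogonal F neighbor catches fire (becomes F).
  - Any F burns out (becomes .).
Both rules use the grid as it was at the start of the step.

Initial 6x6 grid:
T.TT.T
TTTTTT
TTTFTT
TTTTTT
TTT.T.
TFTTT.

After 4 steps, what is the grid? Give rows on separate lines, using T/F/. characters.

Step 1: 7 trees catch fire, 2 burn out
  T.TT.T
  TTTFTT
  TTF.FT
  TTTFTT
  TFT.T.
  F.FTT.
Step 2: 11 trees catch fire, 7 burn out
  T.TF.T
  TTF.FT
  TF...F
  TFF.FT
  F.F.T.
  ...FT.
Step 3: 8 trees catch fire, 11 burn out
  T.F..T
  TF...F
  F.....
  F....F
  ....F.
  ....F.
Step 4: 2 trees catch fire, 8 burn out
  T....F
  F.....
  ......
  ......
  ......
  ......

T....F
F.....
......
......
......
......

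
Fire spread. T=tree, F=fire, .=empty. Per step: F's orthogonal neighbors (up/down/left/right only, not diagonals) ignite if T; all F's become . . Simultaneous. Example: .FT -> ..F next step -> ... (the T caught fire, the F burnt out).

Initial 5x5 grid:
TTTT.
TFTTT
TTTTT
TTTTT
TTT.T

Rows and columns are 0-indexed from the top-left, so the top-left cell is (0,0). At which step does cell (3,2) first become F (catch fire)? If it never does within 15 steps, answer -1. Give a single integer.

Step 1: cell (3,2)='T' (+4 fires, +1 burnt)
Step 2: cell (3,2)='T' (+6 fires, +4 burnt)
Step 3: cell (3,2)='F' (+6 fires, +6 burnt)
  -> target ignites at step 3
Step 4: cell (3,2)='.' (+4 fires, +6 burnt)
Step 5: cell (3,2)='.' (+1 fires, +4 burnt)
Step 6: cell (3,2)='.' (+1 fires, +1 burnt)
Step 7: cell (3,2)='.' (+0 fires, +1 burnt)
  fire out at step 7

3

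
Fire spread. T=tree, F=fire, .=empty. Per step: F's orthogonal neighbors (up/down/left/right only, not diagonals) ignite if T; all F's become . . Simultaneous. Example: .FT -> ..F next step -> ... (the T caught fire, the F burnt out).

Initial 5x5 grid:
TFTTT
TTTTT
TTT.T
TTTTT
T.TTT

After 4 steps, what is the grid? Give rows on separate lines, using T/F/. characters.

Step 1: 3 trees catch fire, 1 burn out
  F.FTT
  TFTTT
  TTT.T
  TTTTT
  T.TTT
Step 2: 4 trees catch fire, 3 burn out
  ...FT
  F.FTT
  TFT.T
  TTTTT
  T.TTT
Step 3: 5 trees catch fire, 4 burn out
  ....F
  ...FT
  F.F.T
  TFTTT
  T.TTT
Step 4: 3 trees catch fire, 5 burn out
  .....
  ....F
  ....T
  F.FTT
  T.TTT

.....
....F
....T
F.FTT
T.TTT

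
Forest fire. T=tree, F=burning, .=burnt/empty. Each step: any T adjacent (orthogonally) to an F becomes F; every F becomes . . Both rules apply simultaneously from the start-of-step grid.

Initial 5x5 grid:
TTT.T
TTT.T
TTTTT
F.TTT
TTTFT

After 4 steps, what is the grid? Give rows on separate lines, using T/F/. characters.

Step 1: 5 trees catch fire, 2 burn out
  TTT.T
  TTT.T
  FTTTT
  ..TFT
  FTF.F
Step 2: 6 trees catch fire, 5 burn out
  TTT.T
  FTT.T
  .FTFT
  ..F.F
  .F...
Step 3: 4 trees catch fire, 6 burn out
  FTT.T
  .FT.T
  ..F.F
  .....
  .....
Step 4: 3 trees catch fire, 4 burn out
  .FT.T
  ..F.F
  .....
  .....
  .....

.FT.T
..F.F
.....
.....
.....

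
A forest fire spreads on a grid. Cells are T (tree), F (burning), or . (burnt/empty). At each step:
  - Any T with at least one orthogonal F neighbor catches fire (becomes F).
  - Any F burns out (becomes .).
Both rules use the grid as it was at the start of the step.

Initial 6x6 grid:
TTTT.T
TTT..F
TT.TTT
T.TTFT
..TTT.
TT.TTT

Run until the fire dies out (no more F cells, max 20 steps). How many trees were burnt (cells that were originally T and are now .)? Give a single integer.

Step 1: +6 fires, +2 burnt (F count now 6)
Step 2: +4 fires, +6 burnt (F count now 4)
Step 3: +3 fires, +4 burnt (F count now 3)
Step 4: +0 fires, +3 burnt (F count now 0)
Fire out after step 4
Initially T: 25, now '.': 24
Total burnt (originally-T cells now '.'): 13

Answer: 13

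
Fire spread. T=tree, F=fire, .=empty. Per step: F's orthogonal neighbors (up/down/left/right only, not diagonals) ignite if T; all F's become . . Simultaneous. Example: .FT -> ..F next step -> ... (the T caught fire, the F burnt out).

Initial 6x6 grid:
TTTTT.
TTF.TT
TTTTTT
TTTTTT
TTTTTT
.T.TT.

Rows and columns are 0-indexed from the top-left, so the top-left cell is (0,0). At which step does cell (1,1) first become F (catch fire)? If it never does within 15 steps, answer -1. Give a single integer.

Step 1: cell (1,1)='F' (+3 fires, +1 burnt)
  -> target ignites at step 1
Step 2: cell (1,1)='.' (+6 fires, +3 burnt)
Step 3: cell (1,1)='.' (+7 fires, +6 burnt)
Step 4: cell (1,1)='.' (+6 fires, +7 burnt)
Step 5: cell (1,1)='.' (+6 fires, +6 burnt)
Step 6: cell (1,1)='.' (+2 fires, +6 burnt)
Step 7: cell (1,1)='.' (+0 fires, +2 burnt)
  fire out at step 7

1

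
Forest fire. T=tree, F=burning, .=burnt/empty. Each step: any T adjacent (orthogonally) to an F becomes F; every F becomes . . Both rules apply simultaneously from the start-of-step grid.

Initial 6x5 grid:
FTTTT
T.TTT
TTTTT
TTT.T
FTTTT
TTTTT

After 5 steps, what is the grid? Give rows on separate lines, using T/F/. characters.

Step 1: 5 trees catch fire, 2 burn out
  .FTTT
  F.TTT
  TTTTT
  FTT.T
  .FTTT
  FTTTT
Step 2: 5 trees catch fire, 5 burn out
  ..FTT
  ..TTT
  FTTTT
  .FT.T
  ..FTT
  .FTTT
Step 3: 6 trees catch fire, 5 burn out
  ...FT
  ..FTT
  .FTTT
  ..F.T
  ...FT
  ..FTT
Step 4: 5 trees catch fire, 6 burn out
  ....F
  ...FT
  ..FTT
  ....T
  ....F
  ...FT
Step 5: 4 trees catch fire, 5 burn out
  .....
  ....F
  ...FT
  ....F
  .....
  ....F

.....
....F
...FT
....F
.....
....F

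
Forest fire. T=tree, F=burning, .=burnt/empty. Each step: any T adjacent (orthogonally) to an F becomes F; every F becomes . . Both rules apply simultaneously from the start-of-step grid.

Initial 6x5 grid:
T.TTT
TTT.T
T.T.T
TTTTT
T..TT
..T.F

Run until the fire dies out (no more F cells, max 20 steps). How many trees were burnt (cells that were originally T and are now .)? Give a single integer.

Answer: 19

Derivation:
Step 1: +1 fires, +1 burnt (F count now 1)
Step 2: +2 fires, +1 burnt (F count now 2)
Step 3: +2 fires, +2 burnt (F count now 2)
Step 4: +2 fires, +2 burnt (F count now 2)
Step 5: +3 fires, +2 burnt (F count now 3)
Step 6: +3 fires, +3 burnt (F count now 3)
Step 7: +4 fires, +3 burnt (F count now 4)
Step 8: +1 fires, +4 burnt (F count now 1)
Step 9: +1 fires, +1 burnt (F count now 1)
Step 10: +0 fires, +1 burnt (F count now 0)
Fire out after step 10
Initially T: 20, now '.': 29
Total burnt (originally-T cells now '.'): 19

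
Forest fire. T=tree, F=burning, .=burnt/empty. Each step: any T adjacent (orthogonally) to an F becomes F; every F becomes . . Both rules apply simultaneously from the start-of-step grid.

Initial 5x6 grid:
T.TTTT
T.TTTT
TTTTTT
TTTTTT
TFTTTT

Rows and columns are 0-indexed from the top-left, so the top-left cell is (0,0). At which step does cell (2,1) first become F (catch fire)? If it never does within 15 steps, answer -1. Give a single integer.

Step 1: cell (2,1)='T' (+3 fires, +1 burnt)
Step 2: cell (2,1)='F' (+4 fires, +3 burnt)
  -> target ignites at step 2
Step 3: cell (2,1)='.' (+4 fires, +4 burnt)
Step 4: cell (2,1)='.' (+5 fires, +4 burnt)
Step 5: cell (2,1)='.' (+5 fires, +5 burnt)
Step 6: cell (2,1)='.' (+3 fires, +5 burnt)
Step 7: cell (2,1)='.' (+2 fires, +3 burnt)
Step 8: cell (2,1)='.' (+1 fires, +2 burnt)
Step 9: cell (2,1)='.' (+0 fires, +1 burnt)
  fire out at step 9

2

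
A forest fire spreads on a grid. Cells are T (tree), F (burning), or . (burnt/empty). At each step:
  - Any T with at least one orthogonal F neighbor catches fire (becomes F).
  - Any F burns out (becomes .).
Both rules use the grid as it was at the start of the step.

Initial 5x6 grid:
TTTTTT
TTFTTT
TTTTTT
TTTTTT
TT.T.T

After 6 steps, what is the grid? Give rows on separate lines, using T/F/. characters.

Step 1: 4 trees catch fire, 1 burn out
  TTFTTT
  TF.FTT
  TTFTTT
  TTTTTT
  TT.T.T
Step 2: 7 trees catch fire, 4 burn out
  TF.FTT
  F...FT
  TF.FTT
  TTFTTT
  TT.T.T
Step 3: 7 trees catch fire, 7 burn out
  F...FT
  .....F
  F...FT
  TF.FTT
  TT.T.T
Step 4: 6 trees catch fire, 7 burn out
  .....F
  ......
  .....F
  F...FT
  TF.F.T
Step 5: 2 trees catch fire, 6 burn out
  ......
  ......
  ......
  .....F
  F....T
Step 6: 1 trees catch fire, 2 burn out
  ......
  ......
  ......
  ......
  .....F

......
......
......
......
.....F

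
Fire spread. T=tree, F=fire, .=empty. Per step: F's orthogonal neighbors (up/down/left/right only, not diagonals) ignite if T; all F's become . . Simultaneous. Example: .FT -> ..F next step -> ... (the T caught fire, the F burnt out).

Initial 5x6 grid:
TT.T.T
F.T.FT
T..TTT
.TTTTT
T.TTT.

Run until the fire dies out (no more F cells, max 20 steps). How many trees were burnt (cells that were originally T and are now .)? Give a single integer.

Answer: 16

Derivation:
Step 1: +4 fires, +2 burnt (F count now 4)
Step 2: +5 fires, +4 burnt (F count now 5)
Step 3: +3 fires, +5 burnt (F count now 3)
Step 4: +2 fires, +3 burnt (F count now 2)
Step 5: +2 fires, +2 burnt (F count now 2)
Step 6: +0 fires, +2 burnt (F count now 0)
Fire out after step 6
Initially T: 19, now '.': 27
Total burnt (originally-T cells now '.'): 16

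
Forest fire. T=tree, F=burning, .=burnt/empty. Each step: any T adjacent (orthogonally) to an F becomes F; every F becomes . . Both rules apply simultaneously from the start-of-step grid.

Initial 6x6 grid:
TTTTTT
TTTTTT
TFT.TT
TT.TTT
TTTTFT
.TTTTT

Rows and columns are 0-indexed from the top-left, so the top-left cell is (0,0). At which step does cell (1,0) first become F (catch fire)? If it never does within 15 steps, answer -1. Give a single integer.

Step 1: cell (1,0)='T' (+8 fires, +2 burnt)
Step 2: cell (1,0)='F' (+11 fires, +8 burnt)
  -> target ignites at step 2
Step 3: cell (1,0)='.' (+8 fires, +11 burnt)
Step 4: cell (1,0)='.' (+3 fires, +8 burnt)
Step 5: cell (1,0)='.' (+1 fires, +3 burnt)
Step 6: cell (1,0)='.' (+0 fires, +1 burnt)
  fire out at step 6

2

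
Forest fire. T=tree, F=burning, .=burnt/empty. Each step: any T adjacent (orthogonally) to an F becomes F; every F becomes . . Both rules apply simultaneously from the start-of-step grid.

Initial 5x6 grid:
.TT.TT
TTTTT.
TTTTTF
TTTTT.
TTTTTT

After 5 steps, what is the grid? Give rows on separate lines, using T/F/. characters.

Step 1: 1 trees catch fire, 1 burn out
  .TT.TT
  TTTTT.
  TTTTF.
  TTTTT.
  TTTTTT
Step 2: 3 trees catch fire, 1 burn out
  .TT.TT
  TTTTF.
  TTTF..
  TTTTF.
  TTTTTT
Step 3: 5 trees catch fire, 3 burn out
  .TT.FT
  TTTF..
  TTF...
  TTTF..
  TTTTFT
Step 4: 6 trees catch fire, 5 burn out
  .TT..F
  TTF...
  TF....
  TTF...
  TTTF.F
Step 5: 5 trees catch fire, 6 burn out
  .TF...
  TF....
  F.....
  TF....
  TTF...

.TF...
TF....
F.....
TF....
TTF...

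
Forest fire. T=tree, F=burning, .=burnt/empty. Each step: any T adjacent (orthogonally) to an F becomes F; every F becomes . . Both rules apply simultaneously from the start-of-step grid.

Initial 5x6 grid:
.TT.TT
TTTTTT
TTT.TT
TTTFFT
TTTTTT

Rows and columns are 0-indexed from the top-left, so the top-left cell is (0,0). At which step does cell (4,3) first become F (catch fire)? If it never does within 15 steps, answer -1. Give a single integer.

Step 1: cell (4,3)='F' (+5 fires, +2 burnt)
  -> target ignites at step 1
Step 2: cell (4,3)='.' (+6 fires, +5 burnt)
Step 3: cell (4,3)='.' (+7 fires, +6 burnt)
Step 4: cell (4,3)='.' (+5 fires, +7 burnt)
Step 5: cell (4,3)='.' (+2 fires, +5 burnt)
Step 6: cell (4,3)='.' (+0 fires, +2 burnt)
  fire out at step 6

1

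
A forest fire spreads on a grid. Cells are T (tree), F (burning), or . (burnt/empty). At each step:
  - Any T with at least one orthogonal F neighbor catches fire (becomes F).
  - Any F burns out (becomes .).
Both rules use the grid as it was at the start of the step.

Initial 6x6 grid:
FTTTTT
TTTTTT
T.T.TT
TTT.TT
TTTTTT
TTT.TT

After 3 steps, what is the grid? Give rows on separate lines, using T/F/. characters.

Step 1: 2 trees catch fire, 1 burn out
  .FTTTT
  FTTTTT
  T.T.TT
  TTT.TT
  TTTTTT
  TTT.TT
Step 2: 3 trees catch fire, 2 burn out
  ..FTTT
  .FTTTT
  F.T.TT
  TTT.TT
  TTTTTT
  TTT.TT
Step 3: 3 trees catch fire, 3 burn out
  ...FTT
  ..FTTT
  ..T.TT
  FTT.TT
  TTTTTT
  TTT.TT

...FTT
..FTTT
..T.TT
FTT.TT
TTTTTT
TTT.TT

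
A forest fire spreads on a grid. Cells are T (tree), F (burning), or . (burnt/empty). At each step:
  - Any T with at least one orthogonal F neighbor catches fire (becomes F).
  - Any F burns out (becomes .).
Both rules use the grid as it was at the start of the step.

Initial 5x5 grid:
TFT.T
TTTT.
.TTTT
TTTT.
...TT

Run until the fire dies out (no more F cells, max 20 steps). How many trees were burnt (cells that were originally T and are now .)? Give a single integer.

Answer: 16

Derivation:
Step 1: +3 fires, +1 burnt (F count now 3)
Step 2: +3 fires, +3 burnt (F count now 3)
Step 3: +3 fires, +3 burnt (F count now 3)
Step 4: +3 fires, +3 burnt (F count now 3)
Step 5: +2 fires, +3 burnt (F count now 2)
Step 6: +1 fires, +2 burnt (F count now 1)
Step 7: +1 fires, +1 burnt (F count now 1)
Step 8: +0 fires, +1 burnt (F count now 0)
Fire out after step 8
Initially T: 17, now '.': 24
Total burnt (originally-T cells now '.'): 16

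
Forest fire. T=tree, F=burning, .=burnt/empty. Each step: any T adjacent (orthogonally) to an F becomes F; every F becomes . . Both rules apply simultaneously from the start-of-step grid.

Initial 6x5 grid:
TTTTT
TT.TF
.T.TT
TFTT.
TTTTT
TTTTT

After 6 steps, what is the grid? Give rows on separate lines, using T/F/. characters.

Step 1: 7 trees catch fire, 2 burn out
  TTTTF
  TT.F.
  .F.TF
  F.FT.
  TFTTT
  TTTTT
Step 2: 7 trees catch fire, 7 burn out
  TTTF.
  TF...
  ...F.
  ...F.
  F.FTT
  TFTTT
Step 3: 6 trees catch fire, 7 burn out
  TFF..
  F....
  .....
  .....
  ...FT
  F.FTT
Step 4: 3 trees catch fire, 6 burn out
  F....
  .....
  .....
  .....
  ....F
  ...FT
Step 5: 1 trees catch fire, 3 burn out
  .....
  .....
  .....
  .....
  .....
  ....F
Step 6: 0 trees catch fire, 1 burn out
  .....
  .....
  .....
  .....
  .....
  .....

.....
.....
.....
.....
.....
.....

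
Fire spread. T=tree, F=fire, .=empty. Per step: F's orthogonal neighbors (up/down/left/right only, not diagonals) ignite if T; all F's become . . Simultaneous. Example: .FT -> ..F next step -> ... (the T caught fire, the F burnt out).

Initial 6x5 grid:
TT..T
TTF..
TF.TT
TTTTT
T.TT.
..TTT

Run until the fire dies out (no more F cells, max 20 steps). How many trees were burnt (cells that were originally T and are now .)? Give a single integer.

Answer: 18

Derivation:
Step 1: +3 fires, +2 burnt (F count now 3)
Step 2: +4 fires, +3 burnt (F count now 4)
Step 3: +4 fires, +4 burnt (F count now 4)
Step 4: +4 fires, +4 burnt (F count now 4)
Step 5: +2 fires, +4 burnt (F count now 2)
Step 6: +1 fires, +2 burnt (F count now 1)
Step 7: +0 fires, +1 burnt (F count now 0)
Fire out after step 7
Initially T: 19, now '.': 29
Total burnt (originally-T cells now '.'): 18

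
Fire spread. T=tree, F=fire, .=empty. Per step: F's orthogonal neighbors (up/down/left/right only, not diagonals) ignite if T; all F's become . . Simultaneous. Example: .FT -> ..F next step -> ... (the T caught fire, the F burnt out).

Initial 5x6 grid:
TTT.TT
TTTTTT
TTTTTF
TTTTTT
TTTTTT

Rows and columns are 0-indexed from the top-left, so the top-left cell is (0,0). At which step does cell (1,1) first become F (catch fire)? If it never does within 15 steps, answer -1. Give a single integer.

Step 1: cell (1,1)='T' (+3 fires, +1 burnt)
Step 2: cell (1,1)='T' (+5 fires, +3 burnt)
Step 3: cell (1,1)='T' (+5 fires, +5 burnt)
Step 4: cell (1,1)='T' (+4 fires, +5 burnt)
Step 5: cell (1,1)='F' (+5 fires, +4 burnt)
  -> target ignites at step 5
Step 6: cell (1,1)='.' (+4 fires, +5 burnt)
Step 7: cell (1,1)='.' (+2 fires, +4 burnt)
Step 8: cell (1,1)='.' (+0 fires, +2 burnt)
  fire out at step 8

5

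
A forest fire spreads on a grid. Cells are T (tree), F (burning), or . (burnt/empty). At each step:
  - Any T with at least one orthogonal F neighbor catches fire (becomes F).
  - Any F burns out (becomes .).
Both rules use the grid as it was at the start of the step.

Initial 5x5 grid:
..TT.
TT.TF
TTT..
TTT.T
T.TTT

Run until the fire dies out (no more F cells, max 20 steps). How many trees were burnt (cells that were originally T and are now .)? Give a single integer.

Answer: 3

Derivation:
Step 1: +1 fires, +1 burnt (F count now 1)
Step 2: +1 fires, +1 burnt (F count now 1)
Step 3: +1 fires, +1 burnt (F count now 1)
Step 4: +0 fires, +1 burnt (F count now 0)
Fire out after step 4
Initially T: 16, now '.': 12
Total burnt (originally-T cells now '.'): 3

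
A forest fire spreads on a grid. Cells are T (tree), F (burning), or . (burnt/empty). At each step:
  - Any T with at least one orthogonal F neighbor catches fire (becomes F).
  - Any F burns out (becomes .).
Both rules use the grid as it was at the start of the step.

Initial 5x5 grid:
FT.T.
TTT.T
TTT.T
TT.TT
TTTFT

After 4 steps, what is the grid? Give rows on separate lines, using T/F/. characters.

Step 1: 5 trees catch fire, 2 burn out
  .F.T.
  FTT.T
  TTT.T
  TT.FT
  TTF.F
Step 2: 4 trees catch fire, 5 burn out
  ...T.
  .FT.T
  FTT.T
  TT..F
  TF...
Step 3: 6 trees catch fire, 4 burn out
  ...T.
  ..F.T
  .FT.F
  FF...
  F....
Step 4: 2 trees catch fire, 6 burn out
  ...T.
  ....F
  ..F..
  .....
  .....

...T.
....F
..F..
.....
.....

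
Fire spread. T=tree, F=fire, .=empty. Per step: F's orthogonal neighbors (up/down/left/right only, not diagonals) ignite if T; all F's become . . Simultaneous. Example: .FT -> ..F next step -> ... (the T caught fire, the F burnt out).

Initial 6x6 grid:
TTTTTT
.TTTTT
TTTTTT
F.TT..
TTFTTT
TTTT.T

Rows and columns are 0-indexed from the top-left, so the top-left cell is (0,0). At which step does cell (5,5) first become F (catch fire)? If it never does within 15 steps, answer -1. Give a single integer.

Step 1: cell (5,5)='T' (+6 fires, +2 burnt)
Step 2: cell (5,5)='T' (+7 fires, +6 burnt)
Step 3: cell (5,5)='T' (+4 fires, +7 burnt)
Step 4: cell (5,5)='F' (+5 fires, +4 burnt)
  -> target ignites at step 4
Step 5: cell (5,5)='.' (+4 fires, +5 burnt)
Step 6: cell (5,5)='.' (+2 fires, +4 burnt)
Step 7: cell (5,5)='.' (+1 fires, +2 burnt)
Step 8: cell (5,5)='.' (+0 fires, +1 burnt)
  fire out at step 8

4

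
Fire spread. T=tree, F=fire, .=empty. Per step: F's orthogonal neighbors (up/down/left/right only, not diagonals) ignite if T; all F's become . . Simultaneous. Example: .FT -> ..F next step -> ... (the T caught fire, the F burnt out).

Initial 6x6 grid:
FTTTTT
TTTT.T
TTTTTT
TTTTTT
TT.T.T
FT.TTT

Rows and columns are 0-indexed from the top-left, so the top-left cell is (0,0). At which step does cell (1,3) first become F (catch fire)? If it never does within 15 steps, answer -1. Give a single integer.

Step 1: cell (1,3)='T' (+4 fires, +2 burnt)
Step 2: cell (1,3)='T' (+5 fires, +4 burnt)
Step 3: cell (1,3)='T' (+4 fires, +5 burnt)
Step 4: cell (1,3)='F' (+4 fires, +4 burnt)
  -> target ignites at step 4
Step 5: cell (1,3)='.' (+3 fires, +4 burnt)
Step 6: cell (1,3)='.' (+4 fires, +3 burnt)
Step 7: cell (1,3)='.' (+3 fires, +4 burnt)
Step 8: cell (1,3)='.' (+2 fires, +3 burnt)
Step 9: cell (1,3)='.' (+1 fires, +2 burnt)
Step 10: cell (1,3)='.' (+0 fires, +1 burnt)
  fire out at step 10

4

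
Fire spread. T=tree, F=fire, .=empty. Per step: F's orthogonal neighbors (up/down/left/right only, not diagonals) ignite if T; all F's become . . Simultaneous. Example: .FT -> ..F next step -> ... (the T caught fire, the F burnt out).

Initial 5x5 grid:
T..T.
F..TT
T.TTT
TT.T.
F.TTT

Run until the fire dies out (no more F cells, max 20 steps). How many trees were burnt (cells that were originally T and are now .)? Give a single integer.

Step 1: +3 fires, +2 burnt (F count now 3)
Step 2: +1 fires, +3 burnt (F count now 1)
Step 3: +0 fires, +1 burnt (F count now 0)
Fire out after step 3
Initially T: 14, now '.': 15
Total burnt (originally-T cells now '.'): 4

Answer: 4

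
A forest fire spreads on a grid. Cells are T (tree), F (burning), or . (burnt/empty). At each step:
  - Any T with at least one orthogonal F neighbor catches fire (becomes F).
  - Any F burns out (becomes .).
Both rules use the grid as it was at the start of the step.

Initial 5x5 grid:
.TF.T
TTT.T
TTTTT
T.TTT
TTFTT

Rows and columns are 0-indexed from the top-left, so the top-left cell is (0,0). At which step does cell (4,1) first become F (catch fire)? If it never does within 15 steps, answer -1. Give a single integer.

Step 1: cell (4,1)='F' (+5 fires, +2 burnt)
  -> target ignites at step 1
Step 2: cell (4,1)='.' (+5 fires, +5 burnt)
Step 3: cell (4,1)='.' (+5 fires, +5 burnt)
Step 4: cell (4,1)='.' (+2 fires, +5 burnt)
Step 5: cell (4,1)='.' (+1 fires, +2 burnt)
Step 6: cell (4,1)='.' (+1 fires, +1 burnt)
Step 7: cell (4,1)='.' (+0 fires, +1 burnt)
  fire out at step 7

1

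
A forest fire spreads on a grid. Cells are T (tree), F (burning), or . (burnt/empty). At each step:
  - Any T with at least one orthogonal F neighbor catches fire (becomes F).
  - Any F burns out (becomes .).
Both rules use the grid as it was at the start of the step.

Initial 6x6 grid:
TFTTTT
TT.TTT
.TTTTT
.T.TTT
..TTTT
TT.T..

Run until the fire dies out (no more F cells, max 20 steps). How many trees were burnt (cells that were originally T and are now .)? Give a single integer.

Answer: 24

Derivation:
Step 1: +3 fires, +1 burnt (F count now 3)
Step 2: +3 fires, +3 burnt (F count now 3)
Step 3: +4 fires, +3 burnt (F count now 4)
Step 4: +3 fires, +4 burnt (F count now 3)
Step 5: +3 fires, +3 burnt (F count now 3)
Step 6: +3 fires, +3 burnt (F count now 3)
Step 7: +4 fires, +3 burnt (F count now 4)
Step 8: +1 fires, +4 burnt (F count now 1)
Step 9: +0 fires, +1 burnt (F count now 0)
Fire out after step 9
Initially T: 26, now '.': 34
Total burnt (originally-T cells now '.'): 24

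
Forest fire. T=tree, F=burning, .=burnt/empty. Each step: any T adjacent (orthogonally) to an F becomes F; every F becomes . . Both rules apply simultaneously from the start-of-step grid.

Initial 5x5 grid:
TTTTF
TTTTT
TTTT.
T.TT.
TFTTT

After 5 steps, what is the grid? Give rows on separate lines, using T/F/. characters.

Step 1: 4 trees catch fire, 2 burn out
  TTTF.
  TTTTF
  TTTT.
  T.TT.
  F.FTT
Step 2: 5 trees catch fire, 4 burn out
  TTF..
  TTTF.
  TTTT.
  F.FT.
  ...FT
Step 3: 7 trees catch fire, 5 burn out
  TF...
  TTF..
  FTFF.
  ...F.
  ....F
Step 4: 4 trees catch fire, 7 burn out
  F....
  FF...
  .F...
  .....
  .....
Step 5: 0 trees catch fire, 4 burn out
  .....
  .....
  .....
  .....
  .....

.....
.....
.....
.....
.....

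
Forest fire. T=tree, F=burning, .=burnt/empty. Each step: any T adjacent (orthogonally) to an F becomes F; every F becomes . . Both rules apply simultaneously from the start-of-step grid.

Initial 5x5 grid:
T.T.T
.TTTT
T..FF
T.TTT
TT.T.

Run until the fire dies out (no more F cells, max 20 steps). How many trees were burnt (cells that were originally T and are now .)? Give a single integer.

Answer: 10

Derivation:
Step 1: +4 fires, +2 burnt (F count now 4)
Step 2: +4 fires, +4 burnt (F count now 4)
Step 3: +2 fires, +4 burnt (F count now 2)
Step 4: +0 fires, +2 burnt (F count now 0)
Fire out after step 4
Initially T: 15, now '.': 20
Total burnt (originally-T cells now '.'): 10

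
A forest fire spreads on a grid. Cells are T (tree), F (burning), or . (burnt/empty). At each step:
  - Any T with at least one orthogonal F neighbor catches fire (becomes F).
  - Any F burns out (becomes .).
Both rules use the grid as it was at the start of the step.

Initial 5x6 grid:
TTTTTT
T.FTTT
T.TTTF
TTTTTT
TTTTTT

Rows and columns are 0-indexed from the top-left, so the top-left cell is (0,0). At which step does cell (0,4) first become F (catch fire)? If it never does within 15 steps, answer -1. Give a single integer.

Step 1: cell (0,4)='T' (+6 fires, +2 burnt)
Step 2: cell (0,4)='T' (+8 fires, +6 burnt)
Step 3: cell (0,4)='F' (+6 fires, +8 burnt)
  -> target ignites at step 3
Step 4: cell (0,4)='.' (+4 fires, +6 burnt)
Step 5: cell (0,4)='.' (+2 fires, +4 burnt)
Step 6: cell (0,4)='.' (+0 fires, +2 burnt)
  fire out at step 6

3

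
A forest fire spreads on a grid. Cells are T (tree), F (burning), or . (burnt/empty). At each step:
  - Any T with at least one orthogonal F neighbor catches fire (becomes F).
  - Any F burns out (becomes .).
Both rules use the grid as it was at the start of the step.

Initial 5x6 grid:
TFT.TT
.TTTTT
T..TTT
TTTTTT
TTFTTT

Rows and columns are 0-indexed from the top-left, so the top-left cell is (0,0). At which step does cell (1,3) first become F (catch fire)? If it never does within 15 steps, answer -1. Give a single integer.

Step 1: cell (1,3)='T' (+6 fires, +2 burnt)
Step 2: cell (1,3)='T' (+5 fires, +6 burnt)
Step 3: cell (1,3)='F' (+5 fires, +5 burnt)
  -> target ignites at step 3
Step 4: cell (1,3)='.' (+4 fires, +5 burnt)
Step 5: cell (1,3)='.' (+3 fires, +4 burnt)
Step 6: cell (1,3)='.' (+1 fires, +3 burnt)
Step 7: cell (1,3)='.' (+0 fires, +1 burnt)
  fire out at step 7

3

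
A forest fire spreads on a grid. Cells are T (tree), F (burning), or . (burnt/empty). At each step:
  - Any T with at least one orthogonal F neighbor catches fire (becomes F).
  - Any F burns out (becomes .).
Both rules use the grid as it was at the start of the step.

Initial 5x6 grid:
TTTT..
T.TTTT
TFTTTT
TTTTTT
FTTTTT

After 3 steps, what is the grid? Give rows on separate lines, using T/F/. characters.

Step 1: 5 trees catch fire, 2 burn out
  TTTT..
  T.TTTT
  F.FTTT
  FFTTTT
  .FTTTT
Step 2: 5 trees catch fire, 5 burn out
  TTTT..
  F.FTTT
  ...FTT
  ..FTTT
  ..FTTT
Step 3: 6 trees catch fire, 5 burn out
  FTFT..
  ...FTT
  ....FT
  ...FTT
  ...FTT

FTFT..
...FTT
....FT
...FTT
...FTT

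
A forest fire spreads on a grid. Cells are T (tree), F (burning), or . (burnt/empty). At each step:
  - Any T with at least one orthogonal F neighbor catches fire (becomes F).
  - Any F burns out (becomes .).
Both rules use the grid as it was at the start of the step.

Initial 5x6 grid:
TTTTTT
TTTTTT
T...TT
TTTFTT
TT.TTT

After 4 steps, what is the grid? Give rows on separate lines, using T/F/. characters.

Step 1: 3 trees catch fire, 1 burn out
  TTTTTT
  TTTTTT
  T...TT
  TTF.FT
  TT.FTT
Step 2: 4 trees catch fire, 3 burn out
  TTTTTT
  TTTTTT
  T...FT
  TF...F
  TT..FT
Step 3: 5 trees catch fire, 4 burn out
  TTTTTT
  TTTTFT
  T....F
  F.....
  TF...F
Step 4: 5 trees catch fire, 5 burn out
  TTTTFT
  TTTF.F
  F.....
  ......
  F.....

TTTTFT
TTTF.F
F.....
......
F.....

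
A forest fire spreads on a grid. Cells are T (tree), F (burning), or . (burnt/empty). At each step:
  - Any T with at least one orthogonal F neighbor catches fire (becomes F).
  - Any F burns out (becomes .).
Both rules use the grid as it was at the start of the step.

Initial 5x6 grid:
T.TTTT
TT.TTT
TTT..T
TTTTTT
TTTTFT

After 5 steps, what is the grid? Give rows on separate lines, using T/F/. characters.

Step 1: 3 trees catch fire, 1 burn out
  T.TTTT
  TT.TTT
  TTT..T
  TTTTFT
  TTTF.F
Step 2: 3 trees catch fire, 3 burn out
  T.TTTT
  TT.TTT
  TTT..T
  TTTF.F
  TTF...
Step 3: 3 trees catch fire, 3 burn out
  T.TTTT
  TT.TTT
  TTT..F
  TTF...
  TF....
Step 4: 4 trees catch fire, 3 burn out
  T.TTTT
  TT.TTF
  TTF...
  TF....
  F.....
Step 5: 4 trees catch fire, 4 burn out
  T.TTTF
  TT.TF.
  TF....
  F.....
  ......

T.TTTF
TT.TF.
TF....
F.....
......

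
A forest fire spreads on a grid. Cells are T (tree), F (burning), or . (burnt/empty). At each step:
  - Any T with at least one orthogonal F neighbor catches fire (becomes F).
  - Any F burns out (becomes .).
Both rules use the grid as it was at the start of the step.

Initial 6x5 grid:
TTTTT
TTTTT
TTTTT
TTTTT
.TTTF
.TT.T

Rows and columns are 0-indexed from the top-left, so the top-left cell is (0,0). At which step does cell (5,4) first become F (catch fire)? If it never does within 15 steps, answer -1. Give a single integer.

Step 1: cell (5,4)='F' (+3 fires, +1 burnt)
  -> target ignites at step 1
Step 2: cell (5,4)='.' (+3 fires, +3 burnt)
Step 3: cell (5,4)='.' (+5 fires, +3 burnt)
Step 4: cell (5,4)='.' (+5 fires, +5 burnt)
Step 5: cell (5,4)='.' (+4 fires, +5 burnt)
Step 6: cell (5,4)='.' (+3 fires, +4 burnt)
Step 7: cell (5,4)='.' (+2 fires, +3 burnt)
Step 8: cell (5,4)='.' (+1 fires, +2 burnt)
Step 9: cell (5,4)='.' (+0 fires, +1 burnt)
  fire out at step 9

1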